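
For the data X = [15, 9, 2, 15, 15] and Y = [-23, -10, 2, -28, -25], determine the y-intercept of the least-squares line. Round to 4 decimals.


First find the slope: b1 = -2.1476.
Means: xbar = 11.2000, ybar = -16.8000.
b0 = ybar - b1 * xbar = -16.8000 - -2.1476 * 11.2000 = 7.2530.

7.2530


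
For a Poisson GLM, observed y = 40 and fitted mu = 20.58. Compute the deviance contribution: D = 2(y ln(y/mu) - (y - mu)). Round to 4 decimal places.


Compute y*ln(y/mu) = 40*ln(40/20.58) = 40*0.664560 = 26.582400.
y - mu = 19.42.
D = 2*(26.582400 - (19.42)) = 14.324800, which rounds to 14.3248.

14.3248


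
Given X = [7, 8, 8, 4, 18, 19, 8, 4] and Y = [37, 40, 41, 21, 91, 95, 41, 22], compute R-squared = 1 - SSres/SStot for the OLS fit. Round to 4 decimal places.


The fitted line is Y = 1.6441 + 4.9322*X.
SSres = 2.9153, SStot = 5744.0000.
R^2 = 1 - SSres/SStot = 0.9995.

0.9995


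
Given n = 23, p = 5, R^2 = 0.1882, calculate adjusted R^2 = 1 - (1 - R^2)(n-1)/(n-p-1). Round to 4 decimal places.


Plug in: Adj R^2 = 1 - (1 - 0.1882) * 22/17.
= 1 - 0.8118 * 22/17
= 1 - 17.8596 / 17
= 1 - 1.0506 = -0.0506.

-0.0506


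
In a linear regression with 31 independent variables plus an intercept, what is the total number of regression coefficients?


Total coefficients = number of predictors + 1 (for the intercept).
= 31 + 1 = 32.

32


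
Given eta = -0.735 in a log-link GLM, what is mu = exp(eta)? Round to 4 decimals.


The inverse log link gives:
mu = exp(-0.735) = 0.4795.

0.4795


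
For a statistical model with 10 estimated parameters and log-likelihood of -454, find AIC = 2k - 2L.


AIC = 2k - 2*loglik = 2(10) - 2(-454).
= 20 + 908 = 928.

928


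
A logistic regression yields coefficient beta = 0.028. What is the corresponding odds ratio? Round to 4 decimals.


exp(0.028) = 1.0284.
So the odds ratio is 1.0284.

1.0284


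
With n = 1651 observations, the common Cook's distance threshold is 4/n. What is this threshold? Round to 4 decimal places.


Using the rule of thumb:
Threshold = 4 / 1651 = 0.0024.

0.0024


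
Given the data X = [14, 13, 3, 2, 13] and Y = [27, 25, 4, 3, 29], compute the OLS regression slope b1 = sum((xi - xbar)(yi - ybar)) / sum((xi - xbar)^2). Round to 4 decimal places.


First compute the means: xbar = 9.0000, ybar = 17.6000.
Then S_xx = sum((xi - xbar)^2) = 142.0000.
S_xy = sum((xi - xbar)(yi - ybar)) = 306.0000.
b1 = S_xy / S_xx = 306.0000 / 142.0000 = 2.1549.

2.1549


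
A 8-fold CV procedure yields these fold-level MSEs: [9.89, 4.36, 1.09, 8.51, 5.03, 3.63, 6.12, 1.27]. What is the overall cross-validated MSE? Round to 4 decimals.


Sum of fold MSEs = 39.9000.
Average = 39.9000 / 8 = 4.9875.

4.9875


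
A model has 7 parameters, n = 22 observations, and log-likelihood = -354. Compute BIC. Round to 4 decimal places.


k * ln(n) = 7 * ln(22) = 7 * 3.091042 = 21.637294.
-2 * loglik = -2 * (-354) = 708.
BIC = 21.637294 + 708 = 729.637294, which rounds to 729.6373.

729.6373


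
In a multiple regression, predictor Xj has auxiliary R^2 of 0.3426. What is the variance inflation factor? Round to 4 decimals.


Using VIF = 1/(1 - R^2_j):
1 - 0.3426 = 0.6574.
VIF = 1.5211.

1.5211


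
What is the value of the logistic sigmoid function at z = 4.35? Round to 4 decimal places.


Compute exp(-4.3500) = 0.0129.
Sigmoid = 1 / (1 + 0.0129) = 1 / 1.0129 = 0.9873.

0.9873


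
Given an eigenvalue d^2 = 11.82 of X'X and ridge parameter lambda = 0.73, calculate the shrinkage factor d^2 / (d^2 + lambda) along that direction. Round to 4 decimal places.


Denominator = d^2 + lambda = 11.82 + 0.73 = 12.5500.
Shrinkage = 11.82 / 12.5500 = 0.9418.

0.9418


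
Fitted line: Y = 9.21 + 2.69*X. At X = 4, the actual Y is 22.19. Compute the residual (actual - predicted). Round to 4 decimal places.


Predicted = 9.21 + 2.69 * 4 = 19.9700.
Residual = 22.19 - 19.9700 = 2.2200.

2.2200


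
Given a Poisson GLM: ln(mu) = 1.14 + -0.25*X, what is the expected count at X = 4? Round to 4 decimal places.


Linear predictor: eta = 1.14 + (-0.25)(4) = 0.1400.
Expected count: mu = exp(0.1400) = 1.1503.

1.1503


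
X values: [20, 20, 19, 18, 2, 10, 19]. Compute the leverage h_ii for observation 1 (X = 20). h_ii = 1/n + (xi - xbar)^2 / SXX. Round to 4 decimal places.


n = 7, xbar = 15.4286.
SXX = sum((xi - xbar)^2) = 283.7143.
h = 1/7 + (20 - 15.4286)^2 / 283.7143 = 0.2165.

0.2165


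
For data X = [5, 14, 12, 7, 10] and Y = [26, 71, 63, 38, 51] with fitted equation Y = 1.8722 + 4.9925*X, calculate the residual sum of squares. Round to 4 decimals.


Compute predicted values, then residuals = yi - yhat_i.
Residuals: [-0.8347, -0.7672, 1.2178, 1.1803, -0.7972].
SSres = sum(residual^2) = 4.7970.

4.7970


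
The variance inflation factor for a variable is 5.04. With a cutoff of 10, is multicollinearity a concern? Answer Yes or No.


Compare VIF = 5.04 to the threshold of 10.
5.04 < 10, so the answer is No.

No


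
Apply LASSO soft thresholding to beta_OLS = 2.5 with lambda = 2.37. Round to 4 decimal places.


Absolute value: |2.5| = 2.5.
Compare to lambda = 2.37.
Since |beta| > lambda, coefficient = sign(beta)*(|beta| - lambda) = 0.1300.

0.1300


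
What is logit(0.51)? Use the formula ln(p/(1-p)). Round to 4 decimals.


Compute the odds: 0.51/0.49 = 1.0408.
Take the natural log: ln(1.0408) = 0.0400.

0.0400


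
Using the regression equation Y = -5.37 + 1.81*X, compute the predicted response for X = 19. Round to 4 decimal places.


Plug X = 19 into Y = -5.37 + 1.81*X:
Y = -5.37 + 34.3900 = 29.0200.

29.0200


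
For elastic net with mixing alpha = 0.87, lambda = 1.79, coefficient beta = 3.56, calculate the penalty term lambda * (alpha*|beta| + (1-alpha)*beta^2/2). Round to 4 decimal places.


Compute:
L1 = 0.87 * 3.56 = 3.0972.
L2 = 0.13 * 3.56^2 / 2 = 0.8238.
Penalty = 1.79 * (3.0972 + 0.8238) = 7.0186.

7.0186


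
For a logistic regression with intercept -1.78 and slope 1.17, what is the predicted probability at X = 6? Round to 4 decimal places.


Linear predictor: z = -1.78 + 1.17 * 6 = 5.2400.
P = 1/(1 + exp(-5.2400)) = 1/(1 + 0.0053) = 0.9947.

0.9947


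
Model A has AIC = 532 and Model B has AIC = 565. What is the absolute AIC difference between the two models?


Compute |532 - 565| = 33.
Model A has the smaller AIC.

33


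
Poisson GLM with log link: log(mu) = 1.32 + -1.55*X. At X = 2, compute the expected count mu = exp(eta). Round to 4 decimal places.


Compute eta = 1.32 + -1.55 * 2 = -1.7800.
Apply inverse link: mu = e^-1.7800 = 0.1686.

0.1686


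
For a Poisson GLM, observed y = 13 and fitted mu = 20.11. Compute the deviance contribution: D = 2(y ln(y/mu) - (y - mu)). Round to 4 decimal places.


y/mu = 13/20.11 = 0.646445 (approx.), and ln(13/20.11) = -0.436268.
y * ln(y/mu) = 13 * -0.436268 = -5.671484.
y - mu = -7.11.
D = 2 * (-5.671484 - -7.11) = 2.877032, which rounds to 2.8770.

2.8770


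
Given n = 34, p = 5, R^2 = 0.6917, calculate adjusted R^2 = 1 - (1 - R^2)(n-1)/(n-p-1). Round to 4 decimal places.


Plug in: Adj R^2 = 1 - (1 - 0.6917) * 33/28.
= 1 - 0.3083 * 33/28
= 1 - 10.1739 / 28
= 1 - 0.3634 = 0.6366.

0.6366


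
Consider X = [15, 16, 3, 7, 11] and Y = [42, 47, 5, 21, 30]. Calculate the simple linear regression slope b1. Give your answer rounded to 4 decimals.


Calculate xbar = 10.4000, ybar = 29.0000.
S_xx = 119.2000, S_xy = 366.0000.
Using b1 = S_xy / S_xx = 366.0000 / 119.2000, we get b1 = 3.0705.

3.0705


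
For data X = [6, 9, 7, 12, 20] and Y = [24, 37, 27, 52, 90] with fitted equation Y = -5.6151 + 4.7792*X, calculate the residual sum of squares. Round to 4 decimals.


Compute predicted values, then residuals = yi - yhat_i.
Residuals: [0.9399, -0.3977, -0.8393, 0.2647, 0.0311].
SSres = sum(residual^2) = 1.8170.

1.8170


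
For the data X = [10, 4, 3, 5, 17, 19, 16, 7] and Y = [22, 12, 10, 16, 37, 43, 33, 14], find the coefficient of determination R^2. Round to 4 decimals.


The fitted line is Y = 3.5915 + 1.9539*X.
SSres = 28.2703, SStot = 1115.8750.
R^2 = 1 - SSres/SStot = 0.9747.

0.9747


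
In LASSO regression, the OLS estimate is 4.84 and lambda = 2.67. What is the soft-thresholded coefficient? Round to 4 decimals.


Absolute value: |4.84| = 4.84.
Compare to lambda = 2.67.
Since |beta| > lambda, coefficient = sign(beta)*(|beta| - lambda) = 2.1700.

2.1700


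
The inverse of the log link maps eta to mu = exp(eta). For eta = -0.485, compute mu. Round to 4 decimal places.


The inverse log link gives:
mu = exp(-0.485) = 0.6157.

0.6157


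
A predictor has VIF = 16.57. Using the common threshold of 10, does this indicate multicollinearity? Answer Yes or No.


The threshold is 10.
VIF = 16.57 is >= 10.
Multicollinearity indication: Yes.

Yes


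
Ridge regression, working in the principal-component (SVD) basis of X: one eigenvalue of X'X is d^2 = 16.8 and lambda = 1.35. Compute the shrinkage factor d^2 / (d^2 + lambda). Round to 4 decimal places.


Compute the denominator: 16.8 + 1.35 = 18.1500.
Shrinkage factor = 16.8 / 18.1500 = 0.9256.

0.9256


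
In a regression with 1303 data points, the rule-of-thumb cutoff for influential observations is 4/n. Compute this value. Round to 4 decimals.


Using the rule of thumb:
Threshold = 4 / 1303 = 0.0031.

0.0031


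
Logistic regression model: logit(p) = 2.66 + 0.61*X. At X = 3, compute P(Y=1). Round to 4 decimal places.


z = 2.66 + 0.61 * 3 = 4.4900.
Sigmoid: P = 1 / (1 + exp(-4.4900)) = 0.9889.

0.9889


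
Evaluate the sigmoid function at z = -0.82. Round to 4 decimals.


Compute exp(0.8200) = 2.2705.
Sigmoid = 1 / (1 + 2.2705) = 1 / 3.2705 = 0.3058.

0.3058


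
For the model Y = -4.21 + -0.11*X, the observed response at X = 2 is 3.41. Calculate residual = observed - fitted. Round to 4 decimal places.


Fitted value at X = 2 is yhat = -4.21 + -0.11*2 = -4.4300.
Residual = 3.41 - -4.4300 = 7.8400.

7.8400


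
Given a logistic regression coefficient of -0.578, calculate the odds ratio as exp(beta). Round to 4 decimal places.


exp(-0.578) = 0.5610.
So the odds ratio is 0.5610.

0.5610


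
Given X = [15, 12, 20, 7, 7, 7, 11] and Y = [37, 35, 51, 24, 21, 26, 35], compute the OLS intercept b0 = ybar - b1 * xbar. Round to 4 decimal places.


The slope is b1 = 2.0118.
Sample means are xbar = 11.2857 and ybar = 32.7143.
Intercept: b0 = 32.7143 - (2.0118)(11.2857) = 10.0098.

10.0098


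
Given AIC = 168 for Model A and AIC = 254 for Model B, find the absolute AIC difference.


Absolute difference = |168 - 254| = 86.
The model with lower AIC (A) is preferred.

86


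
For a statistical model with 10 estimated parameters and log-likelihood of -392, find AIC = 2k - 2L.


Compute:
2k = 2*10 = 20.
-2*loglik = -2*(-392) = 784.
AIC = 20 + 784 = 804.

804


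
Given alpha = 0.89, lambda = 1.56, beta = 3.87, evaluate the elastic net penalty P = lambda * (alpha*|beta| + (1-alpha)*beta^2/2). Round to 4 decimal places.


L1 component = 0.89 * |3.87| = 3.4443.
L2 component = 0.11 * 3.87^2 / 2 = 0.8237.
Penalty = 1.56 * (3.4443 + 0.8237) = 1.56 * 4.2680 = 6.6581.

6.6581


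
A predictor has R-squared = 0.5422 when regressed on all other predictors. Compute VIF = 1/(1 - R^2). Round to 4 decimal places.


VIF = 1 / (1 - 0.5422).
= 1 / 0.4578 = 2.1844.

2.1844


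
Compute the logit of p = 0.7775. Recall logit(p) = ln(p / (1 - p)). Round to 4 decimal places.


1 - p = 0.2225.
p/(1-p) = 3.4944.
logit = ln(3.4944) = 1.2512.

1.2512


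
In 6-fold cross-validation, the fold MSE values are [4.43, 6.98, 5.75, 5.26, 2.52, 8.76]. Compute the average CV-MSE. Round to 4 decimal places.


Sum of fold MSEs = 33.7000.
Average = 33.7000 / 6 = 5.6167.

5.6167


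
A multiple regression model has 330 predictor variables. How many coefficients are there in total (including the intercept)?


Including the intercept, the model has 330 predictor coefficients + 1 intercept.
Total = 331.

331


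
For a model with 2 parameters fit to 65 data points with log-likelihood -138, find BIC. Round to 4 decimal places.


ln(65) = 4.174387.
k * ln(n) = 2 * 4.174387 = 8.348774.
-2L = 276.
BIC = 8.348774 + 276 = 284.348774, which rounds to 284.3488.

284.3488


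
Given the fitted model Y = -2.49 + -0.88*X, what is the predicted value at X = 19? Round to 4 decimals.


Plug X = 19 into Y = -2.49 + -0.88*X:
Y = -2.49 + -16.7200 = -19.2100.

-19.2100


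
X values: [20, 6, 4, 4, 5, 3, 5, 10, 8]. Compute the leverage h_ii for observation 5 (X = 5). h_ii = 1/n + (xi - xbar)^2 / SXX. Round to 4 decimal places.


Compute xbar = 7.2222 with n = 9 observations.
SXX = 221.5556.
Leverage = 1/9 + (5 - 7.2222)^2/221.5556 = 0.1334.

0.1334


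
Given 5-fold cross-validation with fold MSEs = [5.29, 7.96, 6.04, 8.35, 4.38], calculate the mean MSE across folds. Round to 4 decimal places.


Sum of fold MSEs = 32.0200.
Average = 32.0200 / 5 = 6.4040.

6.4040


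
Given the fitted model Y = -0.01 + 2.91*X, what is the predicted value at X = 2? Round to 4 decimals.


Substitute X = 2 into the equation:
Y = -0.01 + 2.91 * 2 = -0.01 + 5.8200 = 5.8100.

5.8100


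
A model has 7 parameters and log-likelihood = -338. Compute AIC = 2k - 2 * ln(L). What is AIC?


AIC = 2k - 2*loglik = 2(7) - 2(-338).
= 14 + 676 = 690.

690


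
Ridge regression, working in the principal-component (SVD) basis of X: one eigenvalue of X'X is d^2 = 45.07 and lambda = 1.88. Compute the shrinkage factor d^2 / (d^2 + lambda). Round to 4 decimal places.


d^2 + lambda = 45.07 + 1.88 = 46.9500.
Shrinkage factor = 45.07/46.9500 = 0.9600.

0.9600


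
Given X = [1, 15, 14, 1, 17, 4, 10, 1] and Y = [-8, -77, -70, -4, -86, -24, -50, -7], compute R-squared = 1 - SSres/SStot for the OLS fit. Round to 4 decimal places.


After computing the OLS fit (b0=-1.8393, b1=-4.9410):
SSres = 18.7180, SStot = 8145.5000.
R^2 = 1 - 18.7180/8145.5000 = 0.9977.

0.9977


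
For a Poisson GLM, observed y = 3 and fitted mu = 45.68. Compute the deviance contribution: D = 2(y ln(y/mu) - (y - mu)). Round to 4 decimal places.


Compute y*ln(y/mu) = 3*ln(3/45.68) = 3*-2.723048 = -8.169144.
y - mu = -42.68.
D = 2*(-8.169144 - (-42.68)) = 69.021712, which rounds to 69.0217.

69.0217


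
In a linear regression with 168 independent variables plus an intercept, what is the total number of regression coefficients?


Each predictor gets one coefficient, plus one intercept.
Total parameters = 168 + 1 = 169.

169


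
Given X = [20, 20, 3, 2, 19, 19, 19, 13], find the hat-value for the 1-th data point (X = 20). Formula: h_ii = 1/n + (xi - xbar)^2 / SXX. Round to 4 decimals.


Mean of X: xbar = 14.3750.
SXX = 411.8750.
For X = 20: h = 1/8 + (20 - 14.3750)^2/411.8750 = 0.2018.

0.2018


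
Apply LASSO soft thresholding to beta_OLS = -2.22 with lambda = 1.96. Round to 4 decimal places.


Check: |-2.22| = 2.22 vs lambda = 1.96.
Since |beta| > lambda, coefficient = sign(beta)*(|beta| - lambda) = -0.2600.
Soft-thresholded coefficient = -0.2600.

-0.2600


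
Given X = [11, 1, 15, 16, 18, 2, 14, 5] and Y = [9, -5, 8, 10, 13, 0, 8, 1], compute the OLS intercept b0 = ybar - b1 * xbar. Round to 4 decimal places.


Compute b1 = 0.8796 from the OLS formula.
With xbar = 10.2500 and ybar = 5.5000, the intercept is:
b0 = 5.5000 - 0.8796 * 10.2500 = -3.5161.

-3.5161


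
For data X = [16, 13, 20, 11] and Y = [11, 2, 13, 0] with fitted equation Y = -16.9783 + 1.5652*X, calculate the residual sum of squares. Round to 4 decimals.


Predicted values from Y = -16.9783 + 1.5652*X.
Residuals: [2.9351, -1.3693, -1.3257, -0.2389].
SSres = 12.3043.

12.3043


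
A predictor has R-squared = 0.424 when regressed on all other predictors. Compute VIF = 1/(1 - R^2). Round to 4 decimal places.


Using VIF = 1/(1 - R^2_j):
1 - 0.424 = 0.576.
VIF = 1.7361.

1.7361


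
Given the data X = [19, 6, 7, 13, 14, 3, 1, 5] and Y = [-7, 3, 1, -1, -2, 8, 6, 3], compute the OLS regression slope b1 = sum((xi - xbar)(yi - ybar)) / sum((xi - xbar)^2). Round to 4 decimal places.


First compute the means: xbar = 8.5000, ybar = 1.3750.
Then S_xx = sum((xi - xbar)^2) = 268.0000.
S_xy = sum((xi - xbar)(yi - ybar)) = -197.5000.
b1 = S_xy / S_xx = -197.5000 / 268.0000 = -0.7369.

-0.7369


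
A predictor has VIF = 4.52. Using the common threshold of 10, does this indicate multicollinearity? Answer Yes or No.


The threshold is 10.
VIF = 4.52 is < 10.
Multicollinearity indication: No.

No


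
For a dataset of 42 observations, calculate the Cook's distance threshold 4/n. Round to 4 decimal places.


Cook's distance cutoff = 4/n = 4/42.
= 0.0952.

0.0952


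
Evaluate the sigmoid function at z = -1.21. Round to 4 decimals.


First, exp(1.2100) = 3.3535.
Then sigma(z) = 1/(1 + 3.3535) = 0.2297.

0.2297


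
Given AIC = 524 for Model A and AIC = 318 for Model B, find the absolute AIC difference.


Compute |524 - 318| = 206.
Model B has the smaller AIC.

206


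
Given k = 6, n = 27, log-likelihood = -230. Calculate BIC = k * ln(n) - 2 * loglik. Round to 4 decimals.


k * ln(n) = 6 * ln(27) = 6 * 3.295837 = 19.775022.
-2 * loglik = -2 * (-230) = 460.
BIC = 19.775022 + 460 = 479.775022, which rounds to 479.7750.

479.7750


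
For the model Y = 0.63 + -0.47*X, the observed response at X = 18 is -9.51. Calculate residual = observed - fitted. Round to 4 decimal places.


Predicted = 0.63 + -0.47 * 18 = -7.8300.
Residual = -9.51 - -7.8300 = -1.6800.

-1.6800


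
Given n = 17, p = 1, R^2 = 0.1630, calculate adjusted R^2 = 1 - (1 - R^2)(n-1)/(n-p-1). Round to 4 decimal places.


Adjusted R^2 = 1 - (1 - R^2) * (n-1)/(n-p-1).
(1 - R^2) = 0.8370.
(n-1)/(n-p-1) = 16/15.
(1 - R^2) * (n-1) = 0.8370 * 16 = 13.3920.
Divide by (n-p-1): 13.3920 / 15 = 0.8928.
Adj R^2 = 1 - 0.8928 = 0.1072.

0.1072


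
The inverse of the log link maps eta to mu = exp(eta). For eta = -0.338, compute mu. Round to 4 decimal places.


Apply the inverse link:
mu = e^-0.338 = 0.7132.

0.7132


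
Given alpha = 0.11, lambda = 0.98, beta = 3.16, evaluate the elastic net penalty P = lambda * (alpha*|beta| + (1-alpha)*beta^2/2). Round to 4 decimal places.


alpha * |beta| = 0.11 * 3.16 = 0.3476.
(1-alpha) * beta^2/2 = 0.89 * 9.9856/2 = 4.4436.
Total = 0.98 * (0.3476 + 4.4436) = 4.6954.

4.6954


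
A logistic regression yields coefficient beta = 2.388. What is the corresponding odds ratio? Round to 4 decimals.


exp(2.388) = 10.8917.
So the odds ratio is 10.8917.

10.8917


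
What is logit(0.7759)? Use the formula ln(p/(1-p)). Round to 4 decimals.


1 - p = 0.2241.
p/(1-p) = 3.4623.
logit = ln(3.4623) = 1.2419.

1.2419


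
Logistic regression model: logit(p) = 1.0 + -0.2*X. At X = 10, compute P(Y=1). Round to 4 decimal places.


Linear predictor: z = 1.0 + -0.2 * 10 = -1.0000.
P = 1/(1 + exp(1.0000)) = 1/(1 + 2.7183) = 0.2689.

0.2689


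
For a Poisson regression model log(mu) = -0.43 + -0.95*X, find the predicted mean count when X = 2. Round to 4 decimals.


Linear predictor: eta = -0.43 + (-0.95)(2) = -2.3300.
Expected count: mu = exp(-2.3300) = 0.0973.

0.0973


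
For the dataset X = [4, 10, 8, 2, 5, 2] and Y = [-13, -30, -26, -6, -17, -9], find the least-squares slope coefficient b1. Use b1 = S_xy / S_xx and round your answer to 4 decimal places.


Calculate xbar = 5.1667, ybar = -16.8333.
S_xx = 52.8333, S_xy = -153.1667.
Using b1 = S_xy / S_xx = -153.1667 / 52.8333, we get b1 = -2.8991.

-2.8991


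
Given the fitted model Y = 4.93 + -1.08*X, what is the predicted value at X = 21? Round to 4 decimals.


Plug X = 21 into Y = 4.93 + -1.08*X:
Y = 4.93 + -22.6800 = -17.7500.

-17.7500


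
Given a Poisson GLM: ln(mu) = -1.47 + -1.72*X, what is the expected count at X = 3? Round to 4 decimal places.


Compute eta = -1.47 + -1.72 * 3 = -6.6300.
Apply inverse link: mu = e^-6.6300 = 0.0013.

0.0013


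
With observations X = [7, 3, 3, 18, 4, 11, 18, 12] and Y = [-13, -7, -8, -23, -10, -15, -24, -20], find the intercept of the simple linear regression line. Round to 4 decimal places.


The slope is b1 = -1.0474.
Sample means are xbar = 9.5000 and ybar = -15.0000.
Intercept: b0 = -15.0000 - (-1.0474)(9.5000) = -5.0493.

-5.0493


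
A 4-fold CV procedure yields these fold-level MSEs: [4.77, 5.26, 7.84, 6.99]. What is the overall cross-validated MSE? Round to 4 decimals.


Sum of fold MSEs = 24.8600.
Average = 24.8600 / 4 = 6.2150.

6.2150


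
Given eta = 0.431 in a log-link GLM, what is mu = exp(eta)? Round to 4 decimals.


The inverse log link gives:
mu = exp(0.431) = 1.5388.

1.5388


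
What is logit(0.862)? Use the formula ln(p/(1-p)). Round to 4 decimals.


1 - p = 0.138.
p/(1-p) = 6.2464.
logit = ln(6.2464) = 1.8320.

1.8320


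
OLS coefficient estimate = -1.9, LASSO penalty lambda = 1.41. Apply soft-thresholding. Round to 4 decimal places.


|beta_OLS| = 1.9.
lambda = 1.41.
Since |beta| > lambda, coefficient = sign(beta)*(|beta| - lambda) = -0.4900.
Result = -0.4900.

-0.4900


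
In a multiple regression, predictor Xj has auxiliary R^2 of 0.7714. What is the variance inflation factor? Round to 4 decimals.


Using VIF = 1/(1 - R^2_j):
1 - 0.7714 = 0.2286.
VIF = 4.3745.

4.3745


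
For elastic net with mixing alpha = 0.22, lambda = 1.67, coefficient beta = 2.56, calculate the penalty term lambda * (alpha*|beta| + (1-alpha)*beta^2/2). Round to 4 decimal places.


L1 component = 0.22 * |2.56| = 0.5632.
L2 component = 0.78 * 2.56^2 / 2 = 2.5559.
Penalty = 1.67 * (0.5632 + 2.5559) = 1.67 * 3.1191 = 5.2089.

5.2089


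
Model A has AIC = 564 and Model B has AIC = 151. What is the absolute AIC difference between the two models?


|AIC_A - AIC_B| = |564 - 151| = 413.
Model B is preferred (lower AIC).

413


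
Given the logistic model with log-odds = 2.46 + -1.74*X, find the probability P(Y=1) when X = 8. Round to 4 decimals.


Compute z = 2.46 + (-1.74)(8) = -11.4600.
exp(-z) = 94845.0703.
P = 1/(1 + 94845.0703) = 0.0000.

0.0000


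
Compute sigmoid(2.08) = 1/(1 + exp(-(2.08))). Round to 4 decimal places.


exp(-2.0800) = 0.1249.
1 + exp(-z) = 1.1249.
sigmoid = 1/1.1249 = 0.8889.

0.8889


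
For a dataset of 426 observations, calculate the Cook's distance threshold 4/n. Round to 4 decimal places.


The threshold is 4/n.
4/426 = 0.0094.

0.0094


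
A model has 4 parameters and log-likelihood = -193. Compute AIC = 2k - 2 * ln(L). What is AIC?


Compute:
2k = 2*4 = 8.
-2*loglik = -2*(-193) = 386.
AIC = 8 + 386 = 394.

394


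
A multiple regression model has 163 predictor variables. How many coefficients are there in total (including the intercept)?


Including the intercept, the model has 163 predictor coefficients + 1 intercept.
Total = 164.

164


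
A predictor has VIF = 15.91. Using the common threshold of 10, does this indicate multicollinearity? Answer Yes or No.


Compare VIF = 15.91 to the threshold of 10.
15.91 >= 10, so the answer is Yes.

Yes


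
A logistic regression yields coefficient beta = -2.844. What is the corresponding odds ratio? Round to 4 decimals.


The odds ratio is computed as:
OR = e^(-2.844) = 0.0582.

0.0582


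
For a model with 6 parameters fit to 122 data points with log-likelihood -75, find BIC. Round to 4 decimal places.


k * ln(n) = 6 * ln(122) = 6 * 4.804021 = 28.824126.
-2 * loglik = -2 * (-75) = 150.
BIC = 28.824126 + 150 = 178.824126, which rounds to 178.8241.

178.8241


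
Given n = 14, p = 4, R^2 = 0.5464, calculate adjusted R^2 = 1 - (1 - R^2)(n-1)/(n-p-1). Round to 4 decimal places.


Adjusted R^2 = 1 - (1 - R^2) * (n-1)/(n-p-1).
(1 - R^2) = 0.4536.
(n-1)/(n-p-1) = 13/9.
(1 - R^2) * (n-1) = 0.4536 * 13 = 5.8968.
Divide by (n-p-1): 5.8968 / 9 = 0.6552.
Adj R^2 = 1 - 0.6552 = 0.3448.

0.3448


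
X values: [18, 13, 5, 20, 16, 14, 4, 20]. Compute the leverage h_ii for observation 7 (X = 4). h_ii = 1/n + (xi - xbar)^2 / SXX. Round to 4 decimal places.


n = 8, xbar = 13.7500.
SXX = sum((xi - xbar)^2) = 273.5000.
h = 1/8 + (4 - 13.7500)^2 / 273.5000 = 0.4726.

0.4726


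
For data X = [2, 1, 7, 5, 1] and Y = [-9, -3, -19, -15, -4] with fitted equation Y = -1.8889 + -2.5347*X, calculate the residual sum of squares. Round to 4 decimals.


Predicted values from Y = -1.8889 + -2.5347*X.
Residuals: [-2.0417, 1.4236, 0.6318, -0.4376, 0.4236].
SSres = 6.9653.

6.9653


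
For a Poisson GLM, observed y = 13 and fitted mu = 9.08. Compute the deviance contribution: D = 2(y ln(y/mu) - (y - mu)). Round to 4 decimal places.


Compute y*ln(y/mu) = 13*ln(13/9.08) = 13*0.358875 = 4.665375.
y - mu = 3.92.
D = 2*(4.665375 - (3.92)) = 1.490750, which rounds to 1.4908.

1.4908


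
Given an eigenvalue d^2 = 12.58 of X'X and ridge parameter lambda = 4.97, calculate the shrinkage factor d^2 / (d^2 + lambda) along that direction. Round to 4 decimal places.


d^2 + lambda = 12.58 + 4.97 = 17.5500.
Shrinkage factor = 12.58/17.5500 = 0.7168.

0.7168


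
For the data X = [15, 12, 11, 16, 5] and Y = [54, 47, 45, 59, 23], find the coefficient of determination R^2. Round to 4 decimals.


Fit the OLS line: b0 = 8.1176, b1 = 3.1765.
SSres = 8.4706.
SStot = 763.2000.
R^2 = 1 - 8.4706/763.2000 = 0.9889.

0.9889


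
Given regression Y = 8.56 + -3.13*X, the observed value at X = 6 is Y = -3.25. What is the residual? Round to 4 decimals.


Predicted = 8.56 + -3.13 * 6 = -10.2200.
Residual = -3.25 - -10.2200 = 6.9700.

6.9700


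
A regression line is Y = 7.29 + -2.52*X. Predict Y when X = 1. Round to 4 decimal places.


Predicted value:
Y = 7.29 + (-2.52)(1) = 7.29 + -2.5200 = 4.7700.

4.7700


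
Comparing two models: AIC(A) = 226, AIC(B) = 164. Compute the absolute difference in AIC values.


Compute |226 - 164| = 62.
Model B has the smaller AIC.

62


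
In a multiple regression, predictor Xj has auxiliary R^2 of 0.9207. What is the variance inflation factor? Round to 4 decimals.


Using VIF = 1/(1 - R^2_j):
1 - 0.9207 = 0.0793.
VIF = 12.6103.

12.6103


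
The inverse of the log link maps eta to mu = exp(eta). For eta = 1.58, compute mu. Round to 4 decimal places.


Apply the inverse link:
mu = e^1.58 = 4.8550.

4.8550


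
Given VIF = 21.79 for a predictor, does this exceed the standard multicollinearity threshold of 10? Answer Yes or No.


Compare VIF = 21.79 to the threshold of 10.
21.79 >= 10, so the answer is Yes.

Yes


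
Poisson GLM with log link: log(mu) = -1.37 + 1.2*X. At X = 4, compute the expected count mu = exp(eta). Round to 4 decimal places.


Linear predictor: eta = -1.37 + (1.2)(4) = 3.4300.
Expected count: mu = exp(3.4300) = 30.8766.

30.8766


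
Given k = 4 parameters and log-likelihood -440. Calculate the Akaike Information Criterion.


Compute:
2k = 2*4 = 8.
-2*loglik = -2*(-440) = 880.
AIC = 8 + 880 = 888.

888


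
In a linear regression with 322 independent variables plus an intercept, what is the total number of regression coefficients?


Each predictor gets one coefficient, plus one intercept.
Total parameters = 322 + 1 = 323.

323


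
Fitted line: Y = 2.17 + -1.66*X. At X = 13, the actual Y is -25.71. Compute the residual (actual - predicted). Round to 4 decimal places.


Predicted = 2.17 + -1.66 * 13 = -19.4100.
Residual = -25.71 - -19.4100 = -6.3000.

-6.3000


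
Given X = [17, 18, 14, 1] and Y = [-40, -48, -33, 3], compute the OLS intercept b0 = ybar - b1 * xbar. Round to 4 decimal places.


Compute b1 = -2.8541 from the OLS formula.
With xbar = 12.5000 and ybar = -29.5000, the intercept is:
b0 = -29.5000 - -2.8541 * 12.5000 = 6.1757.

6.1757


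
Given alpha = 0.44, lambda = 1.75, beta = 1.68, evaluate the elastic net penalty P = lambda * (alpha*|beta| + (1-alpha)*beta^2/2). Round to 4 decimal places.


alpha * |beta| = 0.44 * 1.68 = 0.7392.
(1-alpha) * beta^2/2 = 0.56 * 2.8224/2 = 0.7903.
Total = 1.75 * (0.7392 + 0.7903) = 2.6766.

2.6766


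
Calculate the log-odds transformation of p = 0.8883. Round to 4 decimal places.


Compute the odds: 0.8883/0.1117 = 7.9526.
Take the natural log: ln(7.9526) = 2.0735.

2.0735


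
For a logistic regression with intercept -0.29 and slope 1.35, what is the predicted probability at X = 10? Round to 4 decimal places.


z = -0.29 + 1.35 * 10 = 13.2100.
Sigmoid: P = 1 / (1 + exp(-13.2100)) = 1.0000.

1.0000


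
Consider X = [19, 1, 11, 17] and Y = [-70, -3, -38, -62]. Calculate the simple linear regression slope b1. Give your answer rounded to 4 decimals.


First compute the means: xbar = 12.0000, ybar = -43.2500.
Then S_xx = sum((xi - xbar)^2) = 196.0000.
S_xy = sum((xi - xbar)(yi - ybar)) = -729.0000.
b1 = S_xy / S_xx = -729.0000 / 196.0000 = -3.7194.

-3.7194


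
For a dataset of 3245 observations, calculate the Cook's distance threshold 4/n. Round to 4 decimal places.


Using the rule of thumb:
Threshold = 4 / 3245 = 0.0012.

0.0012


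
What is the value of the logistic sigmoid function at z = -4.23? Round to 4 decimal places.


exp(4.2300) = 68.7172.
1 + exp(-z) = 69.7172.
sigmoid = 1/69.7172 = 0.0143.

0.0143


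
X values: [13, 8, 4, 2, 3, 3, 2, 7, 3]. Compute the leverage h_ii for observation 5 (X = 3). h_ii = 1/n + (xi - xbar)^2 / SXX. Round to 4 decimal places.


Compute xbar = 5.0000 with n = 9 observations.
SXX = 108.0000.
Leverage = 1/9 + (3 - 5.0000)^2/108.0000 = 0.1481.

0.1481


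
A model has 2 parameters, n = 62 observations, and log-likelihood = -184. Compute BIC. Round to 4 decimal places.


ln(62) = 4.127134.
k * ln(n) = 2 * 4.127134 = 8.254268.
-2L = 368.
BIC = 8.254268 + 368 = 376.254268, which rounds to 376.2543.

376.2543


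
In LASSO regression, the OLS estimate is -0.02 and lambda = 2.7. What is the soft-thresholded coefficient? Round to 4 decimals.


Absolute value: |-0.02| = 0.02.
Compare to lambda = 2.7.
Since |beta| <= lambda, the coefficient is set to 0.

0.0000


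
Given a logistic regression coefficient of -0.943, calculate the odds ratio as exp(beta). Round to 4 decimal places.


The odds ratio is computed as:
OR = e^(-0.943) = 0.3895.

0.3895


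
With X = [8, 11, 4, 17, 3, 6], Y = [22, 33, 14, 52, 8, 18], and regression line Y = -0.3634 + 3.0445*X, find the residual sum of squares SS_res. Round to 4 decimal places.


Predicted values from Y = -0.3634 + 3.0445*X.
Residuals: [-1.9926, -0.1261, 2.1854, 0.6069, -0.7701, 0.0964].
SSres = 9.7330.

9.7330


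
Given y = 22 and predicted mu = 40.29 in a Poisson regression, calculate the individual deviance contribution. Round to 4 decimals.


Compute y*ln(y/mu) = 22*ln(22/40.29) = 22*-0.605061 = -13.311342.
y - mu = -18.29.
D = 2*(-13.311342 - (-18.29)) = 9.957316, which rounds to 9.9573.

9.9573


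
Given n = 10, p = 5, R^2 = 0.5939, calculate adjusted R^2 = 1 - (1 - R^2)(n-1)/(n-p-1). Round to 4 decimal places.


Plug in: Adj R^2 = 1 - (1 - 0.5939) * 9/4.
= 1 - 0.4061 * 9/4
= 1 - 3.6549 / 4
= 1 - 0.9137 = 0.0863.

0.0863


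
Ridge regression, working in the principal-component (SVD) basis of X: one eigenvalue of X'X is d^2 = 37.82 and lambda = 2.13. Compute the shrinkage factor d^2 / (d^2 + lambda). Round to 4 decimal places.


Compute the denominator: 37.82 + 2.13 = 39.9500.
Shrinkage factor = 37.82 / 39.9500 = 0.9467.

0.9467


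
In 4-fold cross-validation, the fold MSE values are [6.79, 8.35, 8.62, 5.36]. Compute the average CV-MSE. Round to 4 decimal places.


Total MSE across folds = 29.1200.
CV-MSE = 29.1200/4 = 7.2800.

7.2800


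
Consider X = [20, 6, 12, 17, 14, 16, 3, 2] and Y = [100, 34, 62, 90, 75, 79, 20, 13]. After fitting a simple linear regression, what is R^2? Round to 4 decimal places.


Fit the OLS line: b0 = 4.6509, b1 = 4.8421.
SSres = 30.8639.
SStot = 7568.8750.
R^2 = 1 - 30.8639/7568.8750 = 0.9959.

0.9959


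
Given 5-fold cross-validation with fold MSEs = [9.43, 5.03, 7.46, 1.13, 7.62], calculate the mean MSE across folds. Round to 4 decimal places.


Sum of fold MSEs = 30.6700.
Average = 30.6700 / 5 = 6.1340.

6.1340


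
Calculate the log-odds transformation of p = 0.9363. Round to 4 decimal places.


The odds are p/(1-p) = 0.9363 / 0.0637 = 14.6986.
logit(p) = ln(14.6986) = 2.6878.

2.6878


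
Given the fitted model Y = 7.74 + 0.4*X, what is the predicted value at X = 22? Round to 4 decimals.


Predicted value:
Y = 7.74 + (0.4)(22) = 7.74 + 8.8000 = 16.5400.

16.5400


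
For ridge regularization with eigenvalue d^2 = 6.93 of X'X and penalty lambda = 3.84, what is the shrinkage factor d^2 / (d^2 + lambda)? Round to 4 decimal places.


Compute the denominator: 6.93 + 3.84 = 10.7700.
Shrinkage factor = 6.93 / 10.7700 = 0.6435.

0.6435


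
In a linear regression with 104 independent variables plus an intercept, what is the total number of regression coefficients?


Including the intercept, the model has 104 predictor coefficients + 1 intercept.
Total = 105.

105


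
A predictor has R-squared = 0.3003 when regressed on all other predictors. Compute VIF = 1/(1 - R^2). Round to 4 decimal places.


Denominator: 1 - 0.3003 = 0.6997.
VIF = 1 / 0.6997 = 1.4292.

1.4292


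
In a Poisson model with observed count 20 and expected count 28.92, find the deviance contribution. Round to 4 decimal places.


y/mu = 20/28.92 = 0.691563 (approx.), and ln(20/28.92) = -0.368801.
y * ln(y/mu) = 20 * -0.368801 = -7.376020.
y - mu = -8.92.
D = 2 * (-7.376020 - -8.92) = 3.087960, which rounds to 3.0880.

3.0880


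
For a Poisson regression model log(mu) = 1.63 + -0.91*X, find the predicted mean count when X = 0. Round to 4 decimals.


Compute eta = 1.63 + -0.91 * 0 = 1.6300.
Apply inverse link: mu = e^1.6300 = 5.1039.

5.1039


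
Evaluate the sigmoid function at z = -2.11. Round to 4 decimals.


exp(2.1100) = 8.2482.
1 + exp(-z) = 9.2482.
sigmoid = 1/9.2482 = 0.1081.

0.1081


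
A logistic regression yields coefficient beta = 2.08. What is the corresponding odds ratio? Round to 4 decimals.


Odds ratio = exp(beta) = exp(2.08).
= 8.0045.

8.0045


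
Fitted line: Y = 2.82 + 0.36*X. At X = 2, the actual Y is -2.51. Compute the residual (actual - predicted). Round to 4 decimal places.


Predicted = 2.82 + 0.36 * 2 = 3.5400.
Residual = -2.51 - 3.5400 = -6.0500.

-6.0500


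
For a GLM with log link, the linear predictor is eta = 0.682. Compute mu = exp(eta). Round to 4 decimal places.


Apply the inverse link:
mu = e^0.682 = 1.9778.

1.9778


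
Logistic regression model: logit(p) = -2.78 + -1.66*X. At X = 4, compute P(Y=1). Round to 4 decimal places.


Compute z = -2.78 + (-1.66)(4) = -9.4200.
exp(-z) = 12332.5822.
P = 1/(1 + 12332.5822) = 0.0001.

0.0001


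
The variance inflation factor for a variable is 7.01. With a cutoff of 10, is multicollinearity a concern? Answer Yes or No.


Check: VIF = 7.01 vs threshold = 10.
Since 7.01 < 10, the answer is No.

No


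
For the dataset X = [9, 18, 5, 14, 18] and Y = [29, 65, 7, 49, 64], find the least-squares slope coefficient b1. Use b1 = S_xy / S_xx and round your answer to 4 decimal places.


First compute the means: xbar = 12.8000, ybar = 42.8000.
Then S_xx = sum((xi - xbar)^2) = 130.8000.
S_xy = sum((xi - xbar)(yi - ybar)) = 564.8000.
b1 = S_xy / S_xx = 564.8000 / 130.8000 = 4.3180.

4.3180


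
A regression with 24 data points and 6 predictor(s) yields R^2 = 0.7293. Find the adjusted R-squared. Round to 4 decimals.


Adjusted R^2 = 1 - (1 - R^2) * (n-1)/(n-p-1).
(1 - R^2) = 0.2707.
(n-1)/(n-p-1) = 23/17.
(1 - R^2) * (n-1) = 0.2707 * 23 = 6.2261.
Divide by (n-p-1): 6.2261 / 17 = 0.3662.
Adj R^2 = 1 - 0.3662 = 0.6338.

0.6338


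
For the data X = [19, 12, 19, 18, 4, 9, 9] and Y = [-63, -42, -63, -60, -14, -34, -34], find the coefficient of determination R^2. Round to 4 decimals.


Fit the OLS line: b0 = -4.0244, b1 = -3.1314.
SSres = 13.7859.
SStot = 2081.4286.
R^2 = 1 - 13.7859/2081.4286 = 0.9934.

0.9934


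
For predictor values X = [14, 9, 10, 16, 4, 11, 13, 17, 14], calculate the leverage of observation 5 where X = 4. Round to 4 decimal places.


Compute xbar = 12.0000 with n = 9 observations.
SXX = 128.0000.
Leverage = 1/9 + (4 - 12.0000)^2/128.0000 = 0.6111.

0.6111


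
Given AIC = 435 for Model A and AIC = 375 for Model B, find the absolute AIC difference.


Compute |435 - 375| = 60.
Model B has the smaller AIC.

60


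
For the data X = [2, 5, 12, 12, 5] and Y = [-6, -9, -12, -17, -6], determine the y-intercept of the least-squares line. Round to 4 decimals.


Compute b1 = -0.9058 from the OLS formula.
With xbar = 7.2000 and ybar = -10.0000, the intercept is:
b0 = -10.0000 - -0.9058 * 7.2000 = -3.4783.

-3.4783


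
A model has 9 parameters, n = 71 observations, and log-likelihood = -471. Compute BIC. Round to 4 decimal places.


Compute k*ln(n) = 9*ln(71) = 9*4.262680 = 38.364120.
Then -2*loglik = 942.
BIC = 38.364120 + 942 = 980.364120, which rounds to 980.3641.

980.3641


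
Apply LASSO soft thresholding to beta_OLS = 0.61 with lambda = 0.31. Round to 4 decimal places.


|beta_OLS| = 0.61.
lambda = 0.31.
Since |beta| > lambda, coefficient = sign(beta)*(|beta| - lambda) = 0.3000.
Result = 0.3000.

0.3000


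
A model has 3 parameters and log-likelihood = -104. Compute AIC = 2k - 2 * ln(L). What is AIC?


AIC = 2*3 - 2*(-104).
= 6 + 208 = 214.

214


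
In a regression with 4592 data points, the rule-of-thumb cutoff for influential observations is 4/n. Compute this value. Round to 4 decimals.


Using the rule of thumb:
Threshold = 4 / 4592 = 0.0009.

0.0009


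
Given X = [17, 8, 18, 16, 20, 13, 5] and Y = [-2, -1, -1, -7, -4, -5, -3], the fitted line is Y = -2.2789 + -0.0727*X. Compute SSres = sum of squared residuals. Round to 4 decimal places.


Compute predicted values, then residuals = yi - yhat_i.
Residuals: [1.5148, 1.8605, 2.5875, -3.5579, -0.2671, -1.7760, -0.3576].
SSres = sum(residual^2) = 28.4633.

28.4633


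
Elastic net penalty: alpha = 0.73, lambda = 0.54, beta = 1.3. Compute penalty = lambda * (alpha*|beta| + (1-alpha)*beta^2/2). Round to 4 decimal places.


Compute:
L1 = 0.73 * 1.3 = 0.9490.
L2 = 0.27 * 1.3^2 / 2 = 0.2282.
Penalty = 0.54 * (0.9490 + 0.2282) = 0.6357.

0.6357


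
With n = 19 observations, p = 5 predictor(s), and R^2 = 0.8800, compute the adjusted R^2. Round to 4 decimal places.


Plug in: Adj R^2 = 1 - (1 - 0.8800) * 18/13.
= 1 - 0.1200 * 18/13
= 1 - 2.1600 / 13
= 1 - 0.1662 = 0.8338.

0.8338


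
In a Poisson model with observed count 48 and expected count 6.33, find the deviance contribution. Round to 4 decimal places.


First: ln(48/6.33) = 2.025901.
Then: 48 * 2.025901 = 97.243248.
y - mu = 48 - 6.33 = 41.67.
D = 2(97.243248 - 41.67) = 111.146496, which rounds to 111.1465.

111.1465


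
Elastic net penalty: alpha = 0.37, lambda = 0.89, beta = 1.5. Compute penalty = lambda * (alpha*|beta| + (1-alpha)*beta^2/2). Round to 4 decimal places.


L1 component = 0.37 * |1.5| = 0.5550.
L2 component = 0.63 * 1.5^2 / 2 = 0.7088.
Penalty = 0.89 * (0.5550 + 0.7088) = 0.89 * 1.2638 = 1.1247.

1.1247


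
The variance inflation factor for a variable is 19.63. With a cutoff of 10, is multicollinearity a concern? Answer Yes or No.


Check: VIF = 19.63 vs threshold = 10.
Since 19.63 >= 10, the answer is Yes.

Yes


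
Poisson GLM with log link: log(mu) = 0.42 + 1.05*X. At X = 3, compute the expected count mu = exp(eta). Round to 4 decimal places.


Compute eta = 0.42 + 1.05 * 3 = 3.5700.
Apply inverse link: mu = e^3.5700 = 35.5166.

35.5166


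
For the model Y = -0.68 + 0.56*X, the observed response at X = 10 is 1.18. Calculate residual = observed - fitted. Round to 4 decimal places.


Compute yhat = -0.68 + (0.56)(10) = 4.9200.
Residual = actual - predicted = 1.18 - 4.9200 = -3.7400.

-3.7400
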